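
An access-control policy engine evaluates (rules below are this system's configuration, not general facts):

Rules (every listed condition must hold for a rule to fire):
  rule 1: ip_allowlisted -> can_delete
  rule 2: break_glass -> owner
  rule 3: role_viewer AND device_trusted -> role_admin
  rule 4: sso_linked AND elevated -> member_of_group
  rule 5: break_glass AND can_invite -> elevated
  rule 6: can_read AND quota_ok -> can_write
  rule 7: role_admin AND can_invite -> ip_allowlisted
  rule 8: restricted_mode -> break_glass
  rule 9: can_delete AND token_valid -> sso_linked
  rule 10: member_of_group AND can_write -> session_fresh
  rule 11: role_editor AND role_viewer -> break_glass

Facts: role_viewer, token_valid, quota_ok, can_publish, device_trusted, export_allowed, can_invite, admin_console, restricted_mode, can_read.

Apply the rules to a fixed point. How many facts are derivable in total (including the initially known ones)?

Round 1 fires rule 3, rule 6, rule 8, giving role_admin, can_write, break_glass.
Round 2 fires rule 2, rule 5, rule 7, giving owner, elevated, ip_allowlisted.
Round 3 fires rule 1, giving can_delete.
Round 4 fires rule 9, giving sso_linked.
Round 5 fires rule 4, giving member_of_group.
Round 6 fires rule 10, giving session_fresh.
Closure: {admin_console, break_glass, can_delete, can_invite, can_publish, can_read, can_write, device_trusted, elevated, export_allowed, ip_allowlisted, member_of_group, owner, quota_ok, restricted_mode, role_admin, role_viewer, session_fresh, sso_linked, token_valid} — 20 facts.

20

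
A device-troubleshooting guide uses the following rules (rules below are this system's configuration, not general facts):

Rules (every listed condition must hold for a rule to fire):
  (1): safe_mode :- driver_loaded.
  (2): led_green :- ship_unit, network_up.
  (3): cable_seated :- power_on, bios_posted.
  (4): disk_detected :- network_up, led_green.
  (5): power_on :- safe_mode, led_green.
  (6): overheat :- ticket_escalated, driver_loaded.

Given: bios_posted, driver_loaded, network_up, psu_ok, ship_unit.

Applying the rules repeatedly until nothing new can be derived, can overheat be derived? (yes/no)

no

Round 1: (1) [safe_mode :- driver_loaded.]; (2) [led_green :- ship_unit, network_up.]. Adds safe_mode, led_green.
Round 2: (4) [disk_detected :- network_up, led_green.]; (5) [power_on :- safe_mode, led_green.]. Adds disk_detected, power_on.
Round 3: (3) [cable_seated :- power_on, bios_posted.]. Adds cable_seated.
Fixed point reached. overheat is concluded only by (6); (6) needs ticket_escalated (never derived).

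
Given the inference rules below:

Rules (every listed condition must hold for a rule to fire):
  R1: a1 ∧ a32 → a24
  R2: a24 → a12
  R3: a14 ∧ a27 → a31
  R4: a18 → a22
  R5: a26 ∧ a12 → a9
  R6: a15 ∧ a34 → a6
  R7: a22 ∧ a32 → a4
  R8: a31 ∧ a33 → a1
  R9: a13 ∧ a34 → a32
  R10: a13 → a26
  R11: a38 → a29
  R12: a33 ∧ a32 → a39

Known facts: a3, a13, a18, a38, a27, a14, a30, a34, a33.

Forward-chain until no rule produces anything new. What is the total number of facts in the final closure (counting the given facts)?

20

Round 1: R3 [a14 ∧ a27 → a31]; R4 [a18 → a22]; R9 [a13 ∧ a34 → a32]; R10 [a13 → a26]; R11 [a38 → a29]. New: a31, a22, a32, a26, a29.
Round 2: R7 [a22 ∧ a32 → a4]; R8 [a31 ∧ a33 → a1]; R12 [a33 ∧ a32 → a39]. New: a4, a1, a39.
Round 3: R1 [a1 ∧ a32 → a24]. New: a24.
Round 4: R2 [a24 → a12]. New: a12.
Round 5: R5 [a26 ∧ a12 → a9]. New: a9.
Closure: {a1, a12, a13, a14, a18, a22, a24, a26, a27, a29, a3, a30, a31, a32, a33, a34, a38, a39, a4, a9} — 20 facts.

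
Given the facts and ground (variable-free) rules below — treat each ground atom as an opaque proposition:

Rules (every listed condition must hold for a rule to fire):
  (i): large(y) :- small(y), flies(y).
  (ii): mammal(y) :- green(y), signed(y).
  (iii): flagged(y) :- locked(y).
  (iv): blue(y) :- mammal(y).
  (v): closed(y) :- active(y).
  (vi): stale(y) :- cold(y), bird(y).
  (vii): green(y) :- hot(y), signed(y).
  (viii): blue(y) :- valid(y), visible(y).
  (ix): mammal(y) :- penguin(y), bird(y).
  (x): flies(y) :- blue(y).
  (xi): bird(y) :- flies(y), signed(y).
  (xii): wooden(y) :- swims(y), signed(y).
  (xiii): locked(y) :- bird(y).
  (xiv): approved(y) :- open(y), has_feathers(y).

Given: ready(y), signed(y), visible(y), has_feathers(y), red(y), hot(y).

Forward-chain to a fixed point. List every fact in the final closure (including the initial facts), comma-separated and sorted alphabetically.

bird(y), blue(y), flagged(y), flies(y), green(y), has_feathers(y), hot(y), locked(y), mammal(y), ready(y), red(y), signed(y), visible(y)

[1] (vii) [green(y) :- hot(y), signed(y).]. ⇒ new: green(y).
[2] (ii) [mammal(y) :- green(y), signed(y).]. ⇒ new: mammal(y).
[3] (iv) [blue(y) :- mammal(y).]. ⇒ new: blue(y).
[4] (x) [flies(y) :- blue(y).]. ⇒ new: flies(y).
[5] (xi) [bird(y) :- flies(y), signed(y).]. ⇒ new: bird(y).
[6] (xiii) [locked(y) :- bird(y).]. ⇒ new: locked(y).
[7] (iii) [flagged(y) :- locked(y).]. ⇒ new: flagged(y).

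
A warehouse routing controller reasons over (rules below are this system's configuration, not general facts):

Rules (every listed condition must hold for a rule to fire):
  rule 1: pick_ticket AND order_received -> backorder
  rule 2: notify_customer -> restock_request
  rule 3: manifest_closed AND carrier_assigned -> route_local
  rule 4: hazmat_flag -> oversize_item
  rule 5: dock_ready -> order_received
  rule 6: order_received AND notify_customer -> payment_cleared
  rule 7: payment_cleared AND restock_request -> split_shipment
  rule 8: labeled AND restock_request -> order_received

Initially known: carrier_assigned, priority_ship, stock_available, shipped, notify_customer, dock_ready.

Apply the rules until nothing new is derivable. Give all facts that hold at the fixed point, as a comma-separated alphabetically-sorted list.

carrier_assigned, dock_ready, notify_customer, order_received, payment_cleared, priority_ship, restock_request, shipped, split_shipment, stock_available

Round 1: rule 2 [notify_customer -> restock_request]; rule 5 [dock_ready -> order_received]. Adds restock_request, order_received.
Round 2: rule 6 [order_received AND notify_customer -> payment_cleared]. Adds payment_cleared.
Round 3: rule 7 [payment_cleared AND restock_request -> split_shipment]. Adds split_shipment.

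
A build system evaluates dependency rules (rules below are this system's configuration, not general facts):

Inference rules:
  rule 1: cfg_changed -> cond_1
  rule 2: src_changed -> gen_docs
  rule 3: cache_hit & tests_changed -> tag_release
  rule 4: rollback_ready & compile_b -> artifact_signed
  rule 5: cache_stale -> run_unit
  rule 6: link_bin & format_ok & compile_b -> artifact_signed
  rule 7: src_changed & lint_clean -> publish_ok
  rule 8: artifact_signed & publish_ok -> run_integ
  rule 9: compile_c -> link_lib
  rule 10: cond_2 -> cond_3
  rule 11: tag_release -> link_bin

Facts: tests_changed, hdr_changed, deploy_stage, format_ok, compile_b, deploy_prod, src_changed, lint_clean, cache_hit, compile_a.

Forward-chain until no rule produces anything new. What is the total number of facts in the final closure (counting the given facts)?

16

Round 1: rule 2 [src_changed -> gen_docs]; rule 3 [cache_hit & tests_changed -> tag_release]; rule 7 [src_changed & lint_clean -> publish_ok]. New: gen_docs, tag_release, publish_ok.
Round 2: rule 11 [tag_release -> link_bin]. New: link_bin.
Round 3: rule 6 [link_bin & format_ok & compile_b -> artifact_signed]. New: artifact_signed.
Round 4: rule 8 [artifact_signed & publish_ok -> run_integ]. New: run_integ.
Closure: {artifact_signed, cache_hit, compile_a, compile_b, deploy_prod, deploy_stage, format_ok, gen_docs, hdr_changed, link_bin, lint_clean, publish_ok, run_integ, src_changed, tag_release, tests_changed} — 16 facts.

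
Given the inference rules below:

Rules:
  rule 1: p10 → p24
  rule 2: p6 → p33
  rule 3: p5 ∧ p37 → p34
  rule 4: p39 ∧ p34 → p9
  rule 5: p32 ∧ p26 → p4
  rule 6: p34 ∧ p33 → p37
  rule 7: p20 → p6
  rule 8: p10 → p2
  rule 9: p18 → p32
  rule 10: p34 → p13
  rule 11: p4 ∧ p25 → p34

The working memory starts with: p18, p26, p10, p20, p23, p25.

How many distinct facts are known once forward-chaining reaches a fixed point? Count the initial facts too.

15

Round 1 fires rule 1, rule 7, rule 8, rule 9, giving p24, p6, p2, p32.
Round 2 fires rule 2, rule 5, giving p33, p4.
Round 3 fires rule 11, giving p34.
Round 4 fires rule 6, rule 10, giving p37, p13.
Closure: {p10, p13, p18, p2, p20, p23, p24, p25, p26, p32, p33, p34, p37, p4, p6} — 15 facts.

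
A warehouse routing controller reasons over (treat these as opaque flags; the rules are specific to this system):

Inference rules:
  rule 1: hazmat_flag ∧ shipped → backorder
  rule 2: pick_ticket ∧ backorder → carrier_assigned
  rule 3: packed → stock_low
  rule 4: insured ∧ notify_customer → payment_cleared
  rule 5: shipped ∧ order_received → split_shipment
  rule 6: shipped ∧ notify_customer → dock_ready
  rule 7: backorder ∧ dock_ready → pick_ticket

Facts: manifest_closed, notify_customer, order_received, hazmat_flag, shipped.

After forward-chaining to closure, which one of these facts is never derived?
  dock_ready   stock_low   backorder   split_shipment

stock_low

Round 1: rule 1 [hazmat_flag ∧ shipped → backorder]; rule 5 [shipped ∧ order_received → split_shipment]; rule 6 [shipped ∧ notify_customer → dock_ready]. Adds backorder, split_shipment, dock_ready.
Round 2: rule 7 [backorder ∧ dock_ready → pick_ticket]. Adds pick_ticket.
Round 3: rule 2 [pick_ticket ∧ backorder → carrier_assigned]. Adds carrier_assigned.
Derived: dock_ready (round 1), backorder (round 1), split_shipment (round 1). stock_low never appears in any round.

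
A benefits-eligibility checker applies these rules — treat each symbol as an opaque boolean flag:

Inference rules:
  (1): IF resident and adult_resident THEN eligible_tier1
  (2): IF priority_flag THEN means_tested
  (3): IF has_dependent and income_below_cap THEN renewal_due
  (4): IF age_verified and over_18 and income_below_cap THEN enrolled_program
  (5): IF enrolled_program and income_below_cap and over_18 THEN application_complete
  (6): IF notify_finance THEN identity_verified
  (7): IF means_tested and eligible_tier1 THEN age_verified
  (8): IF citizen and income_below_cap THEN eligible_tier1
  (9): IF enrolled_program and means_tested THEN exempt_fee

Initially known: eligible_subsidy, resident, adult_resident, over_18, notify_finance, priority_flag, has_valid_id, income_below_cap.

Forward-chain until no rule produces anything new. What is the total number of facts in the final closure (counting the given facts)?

15

[1] (1) [IF resident and adult_resident THEN eligible_tier1]; (2) [IF priority_flag THEN means_tested]; (6) [IF notify_finance THEN identity_verified]. ⇒ new: eligible_tier1, means_tested, identity_verified.
[2] (7) [IF means_tested and eligible_tier1 THEN age_verified]. ⇒ new: age_verified.
[3] (4) [IF age_verified and over_18 and income_below_cap THEN enrolled_program]. ⇒ new: enrolled_program.
[4] (5) [IF enrolled_program and income_below_cap and over_18 THEN application_complete]; (9) [IF enrolled_program and means_tested THEN exempt_fee]. ⇒ new: application_complete, exempt_fee.
Closure: {adult_resident, age_verified, application_complete, eligible_subsidy, eligible_tier1, enrolled_program, exempt_fee, has_valid_id, identity_verified, income_below_cap, means_tested, notify_finance, over_18, priority_flag, resident} — 15 facts.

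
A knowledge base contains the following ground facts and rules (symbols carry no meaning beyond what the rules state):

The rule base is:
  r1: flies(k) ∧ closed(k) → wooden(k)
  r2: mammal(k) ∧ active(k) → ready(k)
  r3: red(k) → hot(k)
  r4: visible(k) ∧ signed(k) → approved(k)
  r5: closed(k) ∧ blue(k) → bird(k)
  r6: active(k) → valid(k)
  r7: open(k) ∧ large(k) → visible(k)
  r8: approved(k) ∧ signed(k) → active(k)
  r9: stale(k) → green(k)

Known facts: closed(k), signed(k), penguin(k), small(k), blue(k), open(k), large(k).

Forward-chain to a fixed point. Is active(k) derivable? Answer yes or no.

yes

Round 1 fires r5, r7, giving bird(k), visible(k).
Round 2 fires r4, giving approved(k).
Round 3 fires r8, giving active(k).
Round 4 fires r6, giving valid(k).
active(k) appears in round 3, so it is derivable.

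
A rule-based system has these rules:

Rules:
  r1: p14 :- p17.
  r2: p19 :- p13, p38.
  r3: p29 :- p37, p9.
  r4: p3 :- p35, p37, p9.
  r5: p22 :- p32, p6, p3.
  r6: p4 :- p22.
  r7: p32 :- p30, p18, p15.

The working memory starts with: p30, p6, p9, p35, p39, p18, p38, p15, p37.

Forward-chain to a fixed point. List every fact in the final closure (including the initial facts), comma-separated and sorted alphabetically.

p15, p18, p22, p29, p3, p30, p32, p35, p37, p38, p39, p4, p6, p9

Round 1 fires r3, r4, r7, giving p29, p3, p32.
Round 2 fires r5, giving p22.
Round 3 fires r6, giving p4.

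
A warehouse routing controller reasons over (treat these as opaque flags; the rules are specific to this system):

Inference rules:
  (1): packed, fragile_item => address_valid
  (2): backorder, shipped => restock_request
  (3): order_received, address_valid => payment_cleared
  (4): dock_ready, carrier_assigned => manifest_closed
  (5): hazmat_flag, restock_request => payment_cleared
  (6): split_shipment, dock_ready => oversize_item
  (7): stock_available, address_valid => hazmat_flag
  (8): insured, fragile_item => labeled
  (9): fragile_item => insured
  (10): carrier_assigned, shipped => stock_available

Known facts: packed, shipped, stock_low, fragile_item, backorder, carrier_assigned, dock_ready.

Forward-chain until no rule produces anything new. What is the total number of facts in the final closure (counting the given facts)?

15

[1] (1) [packed, fragile_item => address_valid]; (2) [backorder, shipped => restock_request]; (4) [dock_ready, carrier_assigned => manifest_closed]; (9) [fragile_item => insured]; (10) [carrier_assigned, shipped => stock_available]. ⇒ new: address_valid, restock_request, manifest_closed, insured, stock_available.
[2] (7) [stock_available, address_valid => hazmat_flag]; (8) [insured, fragile_item => labeled]. ⇒ new: hazmat_flag, labeled.
[3] (5) [hazmat_flag, restock_request => payment_cleared]. ⇒ new: payment_cleared.
Closure: {address_valid, backorder, carrier_assigned, dock_ready, fragile_item, hazmat_flag, insured, labeled, manifest_closed, packed, payment_cleared, restock_request, shipped, stock_available, stock_low} — 15 facts.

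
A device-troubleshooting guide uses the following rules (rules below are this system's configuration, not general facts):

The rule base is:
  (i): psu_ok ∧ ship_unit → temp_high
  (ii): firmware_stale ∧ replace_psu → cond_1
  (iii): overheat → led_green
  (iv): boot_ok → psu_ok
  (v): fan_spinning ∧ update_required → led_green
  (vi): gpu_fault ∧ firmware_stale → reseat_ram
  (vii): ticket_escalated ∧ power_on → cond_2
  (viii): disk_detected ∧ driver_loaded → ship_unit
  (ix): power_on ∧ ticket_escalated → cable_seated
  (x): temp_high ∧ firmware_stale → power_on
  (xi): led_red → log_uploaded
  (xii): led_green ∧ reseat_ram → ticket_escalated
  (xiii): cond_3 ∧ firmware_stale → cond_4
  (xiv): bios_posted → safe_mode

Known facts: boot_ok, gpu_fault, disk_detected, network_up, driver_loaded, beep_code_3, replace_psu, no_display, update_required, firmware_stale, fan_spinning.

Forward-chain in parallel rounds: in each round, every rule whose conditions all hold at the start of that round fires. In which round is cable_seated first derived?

Round 1 fires (ii), (iv), (v), (vi), (viii), giving cond_1, psu_ok, led_green, reseat_ram, ship_unit.
Round 2 fires (i), (xii), giving temp_high, ticket_escalated.
Round 3 fires (x), giving power_on.
Round 4 fires (vii), (ix), giving cond_2, cable_seated.
cable_seated first appears in round 4.

4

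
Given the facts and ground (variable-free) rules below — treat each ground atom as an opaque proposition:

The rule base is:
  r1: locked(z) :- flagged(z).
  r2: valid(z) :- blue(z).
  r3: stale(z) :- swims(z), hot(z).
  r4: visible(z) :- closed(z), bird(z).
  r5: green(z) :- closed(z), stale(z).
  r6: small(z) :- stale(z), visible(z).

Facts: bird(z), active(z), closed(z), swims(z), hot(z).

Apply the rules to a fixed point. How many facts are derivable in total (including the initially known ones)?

9

[1] r3 [stale(z) :- swims(z), hot(z).]; r4 [visible(z) :- closed(z), bird(z).]. ⇒ new: stale(z), visible(z).
[2] r5 [green(z) :- closed(z), stale(z).]; r6 [small(z) :- stale(z), visible(z).]. ⇒ new: green(z), small(z).
Closure: {active(z), bird(z), closed(z), green(z), hot(z), small(z), stale(z), swims(z), visible(z)} — 9 facts.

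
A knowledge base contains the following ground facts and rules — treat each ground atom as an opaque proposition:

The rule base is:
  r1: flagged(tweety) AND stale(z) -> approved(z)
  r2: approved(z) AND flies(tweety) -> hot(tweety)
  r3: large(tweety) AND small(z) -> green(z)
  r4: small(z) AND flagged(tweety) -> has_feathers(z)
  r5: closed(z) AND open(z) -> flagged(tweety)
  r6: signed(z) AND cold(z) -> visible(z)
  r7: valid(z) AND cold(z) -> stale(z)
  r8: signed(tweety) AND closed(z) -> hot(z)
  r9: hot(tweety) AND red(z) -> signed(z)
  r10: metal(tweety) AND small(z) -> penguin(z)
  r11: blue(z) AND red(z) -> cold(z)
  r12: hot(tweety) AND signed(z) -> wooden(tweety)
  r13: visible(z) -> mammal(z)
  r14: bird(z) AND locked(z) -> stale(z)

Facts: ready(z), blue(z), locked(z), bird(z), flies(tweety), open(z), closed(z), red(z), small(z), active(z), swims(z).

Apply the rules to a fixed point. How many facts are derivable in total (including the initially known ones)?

Round 1 fires r5, r11, r14, giving flagged(tweety), cold(z), stale(z).
Round 2 fires r1, r4, giving approved(z), has_feathers(z).
Round 3 fires r2, giving hot(tweety).
Round 4 fires r9, giving signed(z).
Round 5 fires r6, r12, giving visible(z), wooden(tweety).
Round 6 fires r13, giving mammal(z).
Closure: {active(z), approved(z), bird(z), blue(z), closed(z), cold(z), flagged(tweety), flies(tweety), has_feathers(z), hot(tweety), locked(z), mammal(z), open(z), ready(z), red(z), signed(z), small(z), stale(z), swims(z), visible(z), wooden(tweety)} — 21 facts.

21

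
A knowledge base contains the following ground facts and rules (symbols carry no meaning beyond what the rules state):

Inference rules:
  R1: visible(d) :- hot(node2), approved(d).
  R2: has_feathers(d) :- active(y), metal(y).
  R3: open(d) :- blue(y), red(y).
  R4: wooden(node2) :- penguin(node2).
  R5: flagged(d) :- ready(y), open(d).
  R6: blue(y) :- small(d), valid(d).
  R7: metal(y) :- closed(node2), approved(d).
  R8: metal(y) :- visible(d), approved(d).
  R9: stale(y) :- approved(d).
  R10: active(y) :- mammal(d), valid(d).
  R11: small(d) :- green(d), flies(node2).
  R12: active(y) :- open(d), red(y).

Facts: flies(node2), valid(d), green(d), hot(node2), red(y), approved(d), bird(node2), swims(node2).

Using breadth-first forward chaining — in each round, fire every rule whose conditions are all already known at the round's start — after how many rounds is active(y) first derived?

Round 1: R1 [visible(d) :- hot(node2), approved(d).]; R9 [stale(y) :- approved(d).]; R11 [small(d) :- green(d), flies(node2).]. Adds visible(d), stale(y), small(d).
Round 2: R6 [blue(y) :- small(d), valid(d).]; R8 [metal(y) :- visible(d), approved(d).]. Adds blue(y), metal(y).
Round 3: R3 [open(d) :- blue(y), red(y).]. Adds open(d).
Round 4: R12 [active(y) :- open(d), red(y).]. Adds active(y).
active(y) first appears in round 4.

4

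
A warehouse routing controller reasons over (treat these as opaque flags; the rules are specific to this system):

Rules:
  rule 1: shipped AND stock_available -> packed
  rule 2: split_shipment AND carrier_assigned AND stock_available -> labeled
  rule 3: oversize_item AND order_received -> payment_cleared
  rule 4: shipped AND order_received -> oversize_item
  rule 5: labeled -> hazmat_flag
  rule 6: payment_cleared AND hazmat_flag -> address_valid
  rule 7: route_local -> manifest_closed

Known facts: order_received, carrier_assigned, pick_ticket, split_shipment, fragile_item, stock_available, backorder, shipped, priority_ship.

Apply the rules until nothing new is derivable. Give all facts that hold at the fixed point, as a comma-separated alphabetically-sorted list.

address_valid, backorder, carrier_assigned, fragile_item, hazmat_flag, labeled, order_received, oversize_item, packed, payment_cleared, pick_ticket, priority_ship, shipped, split_shipment, stock_available

Round 1 fires rule 1, rule 2, rule 4, giving packed, labeled, oversize_item.
Round 2 fires rule 3, rule 5, giving payment_cleared, hazmat_flag.
Round 3 fires rule 6, giving address_valid.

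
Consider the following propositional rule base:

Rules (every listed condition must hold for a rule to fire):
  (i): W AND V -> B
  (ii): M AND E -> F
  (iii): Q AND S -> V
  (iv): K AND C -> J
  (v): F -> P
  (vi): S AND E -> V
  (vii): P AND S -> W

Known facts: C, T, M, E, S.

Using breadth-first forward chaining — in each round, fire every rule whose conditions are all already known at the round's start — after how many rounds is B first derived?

Round 1: (ii) [M AND E -> F]; (vi) [S AND E -> V]. Adds F, V.
Round 2: (v) [F -> P]. Adds P.
Round 3: (vii) [P AND S -> W]. Adds W.
Round 4: (i) [W AND V -> B]. Adds B.
B first appears in round 4.

4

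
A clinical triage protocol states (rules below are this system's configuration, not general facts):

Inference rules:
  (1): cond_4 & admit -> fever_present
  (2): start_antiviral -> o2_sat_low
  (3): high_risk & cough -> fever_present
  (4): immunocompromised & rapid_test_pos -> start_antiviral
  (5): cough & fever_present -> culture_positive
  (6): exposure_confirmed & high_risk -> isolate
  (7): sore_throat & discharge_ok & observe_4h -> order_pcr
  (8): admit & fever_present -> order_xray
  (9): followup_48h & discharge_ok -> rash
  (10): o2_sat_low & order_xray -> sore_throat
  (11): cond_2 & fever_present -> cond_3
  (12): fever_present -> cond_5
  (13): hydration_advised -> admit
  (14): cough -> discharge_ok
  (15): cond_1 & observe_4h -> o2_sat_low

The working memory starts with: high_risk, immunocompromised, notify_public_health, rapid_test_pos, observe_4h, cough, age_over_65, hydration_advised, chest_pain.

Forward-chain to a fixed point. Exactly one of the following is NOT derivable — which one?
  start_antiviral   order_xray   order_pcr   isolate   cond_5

isolate

[1] (3) [high_risk & cough -> fever_present]; (4) [immunocompromised & rapid_test_pos -> start_antiviral]; (13) [hydration_advised -> admit]; (14) [cough -> discharge_ok]. ⇒ new: fever_present, start_antiviral, admit, discharge_ok.
[2] (2) [start_antiviral -> o2_sat_low]; (5) [cough & fever_present -> culture_positive]; (8) [admit & fever_present -> order_xray]; (12) [fever_present -> cond_5]. ⇒ new: o2_sat_low, culture_positive, order_xray, cond_5.
[3] (10) [o2_sat_low & order_xray -> sore_throat]. ⇒ new: sore_throat.
[4] (7) [sore_throat & discharge_ok & observe_4h -> order_pcr]. ⇒ new: order_pcr.
Derived: cond_5 (round 2), order_pcr (round 4), start_antiviral (round 1), order_xray (round 2). isolate never appears in any round.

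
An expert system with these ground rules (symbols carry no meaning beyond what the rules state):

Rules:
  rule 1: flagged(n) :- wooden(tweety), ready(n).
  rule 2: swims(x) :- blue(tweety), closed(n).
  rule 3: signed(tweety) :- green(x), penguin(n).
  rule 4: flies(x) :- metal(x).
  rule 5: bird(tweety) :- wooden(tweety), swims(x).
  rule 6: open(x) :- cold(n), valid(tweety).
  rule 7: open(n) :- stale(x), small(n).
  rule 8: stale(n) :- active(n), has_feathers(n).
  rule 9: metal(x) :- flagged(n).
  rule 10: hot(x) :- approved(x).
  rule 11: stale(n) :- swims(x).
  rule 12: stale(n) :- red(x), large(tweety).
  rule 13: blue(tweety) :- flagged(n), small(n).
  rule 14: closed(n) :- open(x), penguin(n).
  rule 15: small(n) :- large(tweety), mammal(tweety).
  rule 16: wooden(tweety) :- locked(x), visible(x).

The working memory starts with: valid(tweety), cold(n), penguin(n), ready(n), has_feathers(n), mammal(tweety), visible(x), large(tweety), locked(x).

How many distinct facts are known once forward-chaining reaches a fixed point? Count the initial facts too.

Round 1 fires rule 6, rule 15, rule 16, giving open(x), small(n), wooden(tweety).
Round 2 fires rule 1, rule 14, giving flagged(n), closed(n).
Round 3 fires rule 9, rule 13, giving metal(x), blue(tweety).
Round 4 fires rule 2, rule 4, giving swims(x), flies(x).
Round 5 fires rule 5, rule 11, giving bird(tweety), stale(n).
Closure: {bird(tweety), blue(tweety), closed(n), cold(n), flagged(n), flies(x), has_feathers(n), large(tweety), locked(x), mammal(tweety), metal(x), open(x), penguin(n), ready(n), small(n), stale(n), swims(x), valid(tweety), visible(x), wooden(tweety)} — 20 facts.

20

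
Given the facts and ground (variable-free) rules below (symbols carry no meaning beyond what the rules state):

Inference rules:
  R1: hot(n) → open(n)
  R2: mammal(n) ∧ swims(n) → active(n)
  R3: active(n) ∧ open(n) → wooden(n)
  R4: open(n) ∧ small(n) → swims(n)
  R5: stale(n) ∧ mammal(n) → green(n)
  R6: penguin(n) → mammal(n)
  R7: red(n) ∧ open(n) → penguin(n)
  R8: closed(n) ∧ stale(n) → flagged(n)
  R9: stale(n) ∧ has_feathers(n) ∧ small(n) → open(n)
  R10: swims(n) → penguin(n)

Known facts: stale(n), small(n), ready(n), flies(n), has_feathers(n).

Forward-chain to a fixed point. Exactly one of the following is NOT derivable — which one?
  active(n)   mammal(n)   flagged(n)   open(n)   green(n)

Round 1 fires R9, giving open(n).
Round 2 fires R4, giving swims(n).
Round 3 fires R10, giving penguin(n).
Round 4 fires R6, giving mammal(n).
Round 5 fires R2, R5, giving active(n), green(n).
Round 6 fires R3, giving wooden(n).
Derived: mammal(n) (round 4), green(n) (round 5), active(n) (round 5), open(n) (round 1). flagged(n) never appears in any round.

flagged(n)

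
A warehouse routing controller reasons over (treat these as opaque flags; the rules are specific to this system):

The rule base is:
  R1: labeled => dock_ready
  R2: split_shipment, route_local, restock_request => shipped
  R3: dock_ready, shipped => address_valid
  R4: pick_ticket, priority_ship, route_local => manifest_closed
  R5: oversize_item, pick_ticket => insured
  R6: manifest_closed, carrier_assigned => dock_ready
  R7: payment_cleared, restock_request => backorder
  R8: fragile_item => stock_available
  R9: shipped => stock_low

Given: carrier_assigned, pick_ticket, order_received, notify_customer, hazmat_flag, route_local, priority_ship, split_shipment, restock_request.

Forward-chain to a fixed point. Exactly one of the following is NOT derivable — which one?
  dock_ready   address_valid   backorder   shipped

Round 1 — R2, R4, derive shipped, manifest_closed.
Round 2 — R6, R9, derive dock_ready, stock_low.
Round 3 — R3, derive address_valid.
Derived: address_valid (round 3), dock_ready (round 2), shipped (round 1). backorder never appears in any round.

backorder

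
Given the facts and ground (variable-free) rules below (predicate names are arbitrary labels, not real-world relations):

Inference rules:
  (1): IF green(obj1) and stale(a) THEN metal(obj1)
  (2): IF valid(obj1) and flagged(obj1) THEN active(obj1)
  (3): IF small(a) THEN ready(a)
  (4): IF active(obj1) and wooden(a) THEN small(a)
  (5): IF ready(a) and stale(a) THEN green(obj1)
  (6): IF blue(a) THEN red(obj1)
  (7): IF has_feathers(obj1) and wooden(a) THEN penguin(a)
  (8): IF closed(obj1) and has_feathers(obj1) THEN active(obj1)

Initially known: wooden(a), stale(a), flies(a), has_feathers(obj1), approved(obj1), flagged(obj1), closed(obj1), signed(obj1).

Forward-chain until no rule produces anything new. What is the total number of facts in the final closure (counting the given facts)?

Round 1 fires (7), (8), giving penguin(a), active(obj1).
Round 2 fires (4), giving small(a).
Round 3 fires (3), giving ready(a).
Round 4 fires (5), giving green(obj1).
Round 5 fires (1), giving metal(obj1).
Closure: {active(obj1), approved(obj1), closed(obj1), flagged(obj1), flies(a), green(obj1), has_feathers(obj1), metal(obj1), penguin(a), ready(a), signed(obj1), small(a), stale(a), wooden(a)} — 14 facts.

14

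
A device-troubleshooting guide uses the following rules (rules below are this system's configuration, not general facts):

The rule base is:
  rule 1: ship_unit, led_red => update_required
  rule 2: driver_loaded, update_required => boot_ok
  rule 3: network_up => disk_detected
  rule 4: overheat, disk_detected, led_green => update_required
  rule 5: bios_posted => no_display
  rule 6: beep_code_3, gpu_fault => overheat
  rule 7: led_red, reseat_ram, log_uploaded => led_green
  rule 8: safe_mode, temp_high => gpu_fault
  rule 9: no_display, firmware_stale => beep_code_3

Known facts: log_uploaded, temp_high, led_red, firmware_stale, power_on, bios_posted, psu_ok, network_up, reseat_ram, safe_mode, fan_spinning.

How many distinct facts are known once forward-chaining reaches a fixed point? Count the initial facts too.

Round 1 — rule 3, rule 5, rule 7, rule 8, derive disk_detected, no_display, led_green, gpu_fault.
Round 2 — rule 9, derive beep_code_3.
Round 3 — rule 6, derive overheat.
Round 4 — rule 4, derive update_required.
Closure: {beep_code_3, bios_posted, disk_detected, fan_spinning, firmware_stale, gpu_fault, led_green, led_red, log_uploaded, network_up, no_display, overheat, power_on, psu_ok, reseat_ram, safe_mode, temp_high, update_required} — 18 facts.

18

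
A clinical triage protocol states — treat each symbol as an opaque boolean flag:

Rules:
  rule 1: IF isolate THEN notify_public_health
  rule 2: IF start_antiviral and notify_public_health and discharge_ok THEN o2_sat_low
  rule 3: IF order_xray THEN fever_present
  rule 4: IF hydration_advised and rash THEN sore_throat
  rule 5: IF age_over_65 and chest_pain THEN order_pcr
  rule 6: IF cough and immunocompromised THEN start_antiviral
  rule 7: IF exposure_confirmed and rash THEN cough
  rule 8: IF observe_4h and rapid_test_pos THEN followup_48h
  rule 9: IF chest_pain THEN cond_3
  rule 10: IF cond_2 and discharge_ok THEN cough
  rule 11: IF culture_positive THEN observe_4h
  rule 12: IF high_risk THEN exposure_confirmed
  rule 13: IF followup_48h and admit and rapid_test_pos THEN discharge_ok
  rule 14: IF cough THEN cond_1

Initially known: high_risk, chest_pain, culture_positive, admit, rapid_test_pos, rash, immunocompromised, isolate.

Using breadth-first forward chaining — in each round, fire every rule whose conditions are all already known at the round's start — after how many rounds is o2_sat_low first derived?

Round 1: rule 1 [IF isolate THEN notify_public_health]; rule 9 [IF chest_pain THEN cond_3]; rule 11 [IF culture_positive THEN observe_4h]; rule 12 [IF high_risk THEN exposure_confirmed]. New: notify_public_health, cond_3, observe_4h, exposure_confirmed.
Round 2: rule 7 [IF exposure_confirmed and rash THEN cough]; rule 8 [IF observe_4h and rapid_test_pos THEN followup_48h]. New: cough, followup_48h.
Round 3: rule 6 [IF cough and immunocompromised THEN start_antiviral]; rule 13 [IF followup_48h and admit and rapid_test_pos THEN discharge_ok]; rule 14 [IF cough THEN cond_1]. New: start_antiviral, discharge_ok, cond_1.
Round 4: rule 2 [IF start_antiviral and notify_public_health and discharge_ok THEN o2_sat_low]. New: o2_sat_low.
o2_sat_low first appears in round 4.

4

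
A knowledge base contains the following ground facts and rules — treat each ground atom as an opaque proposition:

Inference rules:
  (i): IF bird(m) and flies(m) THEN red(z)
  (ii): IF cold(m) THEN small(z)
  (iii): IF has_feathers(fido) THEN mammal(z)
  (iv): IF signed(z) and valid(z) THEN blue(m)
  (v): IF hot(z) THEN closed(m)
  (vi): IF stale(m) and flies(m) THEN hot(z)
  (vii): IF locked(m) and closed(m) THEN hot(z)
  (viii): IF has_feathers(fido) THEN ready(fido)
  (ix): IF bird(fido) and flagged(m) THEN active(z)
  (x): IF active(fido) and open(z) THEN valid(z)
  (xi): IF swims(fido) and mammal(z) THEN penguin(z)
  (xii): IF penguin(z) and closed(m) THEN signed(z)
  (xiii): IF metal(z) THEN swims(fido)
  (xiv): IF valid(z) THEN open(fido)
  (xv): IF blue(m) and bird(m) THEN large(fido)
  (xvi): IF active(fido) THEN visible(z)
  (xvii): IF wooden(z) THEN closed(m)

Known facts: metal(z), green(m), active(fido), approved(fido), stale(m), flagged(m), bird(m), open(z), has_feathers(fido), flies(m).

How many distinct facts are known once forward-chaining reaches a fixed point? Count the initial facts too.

[1] (i) [IF bird(m) and flies(m) THEN red(z)]; (iii) [IF has_feathers(fido) THEN mammal(z)]; (vi) [IF stale(m) and flies(m) THEN hot(z)]; (viii) [IF has_feathers(fido) THEN ready(fido)]; (x) [IF active(fido) and open(z) THEN valid(z)]; (xiii) [IF metal(z) THEN swims(fido)]; (xvi) [IF active(fido) THEN visible(z)]. ⇒ new: red(z), mammal(z), hot(z), ready(fido), valid(z), swims(fido), visible(z).
[2] (v) [IF hot(z) THEN closed(m)]; (xi) [IF swims(fido) and mammal(z) THEN penguin(z)]; (xiv) [IF valid(z) THEN open(fido)]. ⇒ new: closed(m), penguin(z), open(fido).
[3] (xii) [IF penguin(z) and closed(m) THEN signed(z)]. ⇒ new: signed(z).
[4] (iv) [IF signed(z) and valid(z) THEN blue(m)]. ⇒ new: blue(m).
[5] (xv) [IF blue(m) and bird(m) THEN large(fido)]. ⇒ new: large(fido).
Closure: {active(fido), approved(fido), bird(m), blue(m), closed(m), flagged(m), flies(m), green(m), has_feathers(fido), hot(z), large(fido), mammal(z), metal(z), open(fido), open(z), penguin(z), ready(fido), red(z), signed(z), stale(m), swims(fido), valid(z), visible(z)} — 23 facts.

23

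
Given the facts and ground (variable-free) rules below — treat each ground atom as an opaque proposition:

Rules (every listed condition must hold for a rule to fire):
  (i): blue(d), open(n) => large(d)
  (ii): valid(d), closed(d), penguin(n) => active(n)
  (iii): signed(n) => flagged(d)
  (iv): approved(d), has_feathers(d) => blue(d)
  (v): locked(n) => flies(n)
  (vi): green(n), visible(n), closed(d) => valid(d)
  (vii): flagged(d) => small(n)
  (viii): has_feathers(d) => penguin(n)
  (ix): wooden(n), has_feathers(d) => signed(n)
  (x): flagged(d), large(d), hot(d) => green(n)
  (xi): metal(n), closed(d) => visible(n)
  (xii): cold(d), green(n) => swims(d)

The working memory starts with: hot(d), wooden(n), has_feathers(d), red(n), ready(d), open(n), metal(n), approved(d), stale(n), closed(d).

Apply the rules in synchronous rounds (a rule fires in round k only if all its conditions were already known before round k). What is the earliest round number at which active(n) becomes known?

5

Round 1 fires (iv), (viii), (ix), (xi), giving blue(d), penguin(n), signed(n), visible(n).
Round 2 fires (i), (iii), giving large(d), flagged(d).
Round 3 fires (vii), (x), giving small(n), green(n).
Round 4 fires (vi), giving valid(d).
Round 5 fires (ii), giving active(n).
active(n) first appears in round 5.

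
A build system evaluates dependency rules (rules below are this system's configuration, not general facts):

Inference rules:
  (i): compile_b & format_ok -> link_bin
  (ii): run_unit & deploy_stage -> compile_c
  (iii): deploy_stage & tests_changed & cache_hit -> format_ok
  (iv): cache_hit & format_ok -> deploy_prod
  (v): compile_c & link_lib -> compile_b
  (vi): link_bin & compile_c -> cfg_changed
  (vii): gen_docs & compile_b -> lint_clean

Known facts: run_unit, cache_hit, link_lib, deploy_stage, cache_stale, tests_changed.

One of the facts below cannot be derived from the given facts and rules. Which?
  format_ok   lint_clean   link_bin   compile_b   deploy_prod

Round 1: (ii) [run_unit & deploy_stage -> compile_c]; (iii) [deploy_stage & tests_changed & cache_hit -> format_ok]. Adds compile_c, format_ok.
Round 2: (iv) [cache_hit & format_ok -> deploy_prod]; (v) [compile_c & link_lib -> compile_b]. Adds deploy_prod, compile_b.
Round 3: (i) [compile_b & format_ok -> link_bin]. Adds link_bin.
Round 4: (vi) [link_bin & compile_c -> cfg_changed]. Adds cfg_changed.
Derived: deploy_prod (round 2), link_bin (round 3), compile_b (round 2), format_ok (round 1). lint_clean never appears in any round.

lint_clean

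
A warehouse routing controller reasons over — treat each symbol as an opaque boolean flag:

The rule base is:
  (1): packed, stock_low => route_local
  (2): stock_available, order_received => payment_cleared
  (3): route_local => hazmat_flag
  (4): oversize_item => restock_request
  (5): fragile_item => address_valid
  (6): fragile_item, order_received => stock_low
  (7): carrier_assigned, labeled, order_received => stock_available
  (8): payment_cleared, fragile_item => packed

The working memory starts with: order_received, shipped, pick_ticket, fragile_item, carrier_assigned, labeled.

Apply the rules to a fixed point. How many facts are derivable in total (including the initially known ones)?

13

Round 1 — (5), (6), (7), derive address_valid, stock_low, stock_available.
Round 2 — (2), derive payment_cleared.
Round 3 — (8), derive packed.
Round 4 — (1), derive route_local.
Round 5 — (3), derive hazmat_flag.
Closure: {address_valid, carrier_assigned, fragile_item, hazmat_flag, labeled, order_received, packed, payment_cleared, pick_ticket, route_local, shipped, stock_available, stock_low} — 13 facts.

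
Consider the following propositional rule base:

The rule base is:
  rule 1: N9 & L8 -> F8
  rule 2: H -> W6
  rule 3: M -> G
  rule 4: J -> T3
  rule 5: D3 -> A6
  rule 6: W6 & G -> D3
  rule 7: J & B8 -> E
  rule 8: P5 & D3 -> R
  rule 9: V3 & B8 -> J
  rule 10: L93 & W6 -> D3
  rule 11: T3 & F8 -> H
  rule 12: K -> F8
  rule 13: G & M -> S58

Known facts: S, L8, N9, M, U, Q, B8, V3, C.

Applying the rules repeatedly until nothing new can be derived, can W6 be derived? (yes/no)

[1] rule 1 [N9 & L8 -> F8]; rule 3 [M -> G]; rule 9 [V3 & B8 -> J]. ⇒ new: F8, G, J.
[2] rule 4 [J -> T3]; rule 7 [J & B8 -> E]; rule 13 [G & M -> S58]. ⇒ new: T3, E, S58.
[3] rule 11 [T3 & F8 -> H]. ⇒ new: H.
[4] rule 2 [H -> W6]. ⇒ new: W6.
[5] rule 6 [W6 & G -> D3]. ⇒ new: D3.
[6] rule 5 [D3 -> A6]. ⇒ new: A6.
W6 appears in round 4, so it is derivable.

yes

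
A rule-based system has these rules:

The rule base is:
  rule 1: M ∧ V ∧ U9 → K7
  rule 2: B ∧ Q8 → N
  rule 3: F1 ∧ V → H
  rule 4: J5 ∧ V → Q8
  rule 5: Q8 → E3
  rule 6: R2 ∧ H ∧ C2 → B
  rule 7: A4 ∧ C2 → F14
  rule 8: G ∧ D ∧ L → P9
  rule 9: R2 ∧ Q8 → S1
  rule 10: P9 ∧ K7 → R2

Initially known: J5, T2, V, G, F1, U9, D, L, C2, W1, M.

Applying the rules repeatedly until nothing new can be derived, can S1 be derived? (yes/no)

yes

Round 1: rule 1 [M ∧ V ∧ U9 → K7]; rule 3 [F1 ∧ V → H]; rule 4 [J5 ∧ V → Q8]; rule 8 [G ∧ D ∧ L → P9]. Adds K7, H, Q8, P9.
Round 2: rule 5 [Q8 → E3]; rule 10 [P9 ∧ K7 → R2]. Adds E3, R2.
Round 3: rule 6 [R2 ∧ H ∧ C2 → B]; rule 9 [R2 ∧ Q8 → S1]. Adds B, S1.
Round 4: rule 2 [B ∧ Q8 → N]. Adds N.
S1 appears in round 3, so it is derivable.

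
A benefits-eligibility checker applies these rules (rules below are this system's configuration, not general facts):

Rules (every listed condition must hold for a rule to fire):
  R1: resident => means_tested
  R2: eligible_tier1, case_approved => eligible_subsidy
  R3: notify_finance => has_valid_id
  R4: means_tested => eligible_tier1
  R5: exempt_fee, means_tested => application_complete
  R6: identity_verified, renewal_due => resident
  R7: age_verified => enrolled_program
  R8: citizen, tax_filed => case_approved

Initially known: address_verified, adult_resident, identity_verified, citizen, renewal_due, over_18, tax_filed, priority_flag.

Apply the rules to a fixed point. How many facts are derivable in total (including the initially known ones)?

[1] R6 [identity_verified, renewal_due => resident]; R8 [citizen, tax_filed => case_approved]. ⇒ new: resident, case_approved.
[2] R1 [resident => means_tested]. ⇒ new: means_tested.
[3] R4 [means_tested => eligible_tier1]. ⇒ new: eligible_tier1.
[4] R2 [eligible_tier1, case_approved => eligible_subsidy]. ⇒ new: eligible_subsidy.
Closure: {address_verified, adult_resident, case_approved, citizen, eligible_subsidy, eligible_tier1, identity_verified, means_tested, over_18, priority_flag, renewal_due, resident, tax_filed} — 13 facts.

13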